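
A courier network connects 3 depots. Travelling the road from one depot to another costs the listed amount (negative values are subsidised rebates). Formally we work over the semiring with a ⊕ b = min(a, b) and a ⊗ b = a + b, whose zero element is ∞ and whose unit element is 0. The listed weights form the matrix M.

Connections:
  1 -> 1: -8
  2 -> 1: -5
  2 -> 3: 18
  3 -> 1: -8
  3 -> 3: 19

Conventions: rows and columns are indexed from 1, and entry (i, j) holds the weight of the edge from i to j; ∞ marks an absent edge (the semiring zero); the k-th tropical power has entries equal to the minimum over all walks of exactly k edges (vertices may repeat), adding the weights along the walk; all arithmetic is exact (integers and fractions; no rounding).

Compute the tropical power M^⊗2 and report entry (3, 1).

M^⊗2:
  [-16, ∞, ∞]
  [-13, ∞, 37]
  [-16, ∞, 38]
Key observation: the optimum is the walk 3->1->1, with weight (-8) + (-8) = -16.
Optimal value attained by: walk 3->1->1.
Answer: (M^⊗2)[3][1] = -16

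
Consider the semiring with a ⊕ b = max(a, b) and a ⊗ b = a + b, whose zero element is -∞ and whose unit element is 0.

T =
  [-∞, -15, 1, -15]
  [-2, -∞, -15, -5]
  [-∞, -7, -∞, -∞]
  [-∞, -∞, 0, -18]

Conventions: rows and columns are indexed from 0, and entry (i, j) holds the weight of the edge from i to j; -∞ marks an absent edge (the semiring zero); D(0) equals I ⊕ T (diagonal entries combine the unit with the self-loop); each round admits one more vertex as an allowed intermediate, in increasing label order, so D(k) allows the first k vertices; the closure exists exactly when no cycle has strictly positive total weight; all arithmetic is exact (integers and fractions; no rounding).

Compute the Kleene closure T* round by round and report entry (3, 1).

D(0):
  [0, -15, 1, -15]
  [-2, 0, -15, -5]
  [-∞, -7, 0, -∞]
  [-∞, -∞, 0, 0]
D(1):
  [0, -15, 1, -15]
  [-2, 0, -1, -5]
  [-∞, -7, 0, -∞]
  [-∞, -∞, 0, 0]
D(2):
  [0, -15, 1, -15]
  [-2, 0, -1, -5]
  [-9, -7, 0, -12]
  [-∞, -∞, 0, 0]
D(3):
  [0, -6, 1, -11]
  [-2, 0, -1, -5]
  [-9, -7, 0, -12]
  [-9, -7, 0, 0]
D(4):
  [0, -6, 1, -11]
  [-2, 0, -1, -5]
  [-9, -7, 0, -12]
  [-9, -7, 0, 0]
Answer: T*[3][1] = -7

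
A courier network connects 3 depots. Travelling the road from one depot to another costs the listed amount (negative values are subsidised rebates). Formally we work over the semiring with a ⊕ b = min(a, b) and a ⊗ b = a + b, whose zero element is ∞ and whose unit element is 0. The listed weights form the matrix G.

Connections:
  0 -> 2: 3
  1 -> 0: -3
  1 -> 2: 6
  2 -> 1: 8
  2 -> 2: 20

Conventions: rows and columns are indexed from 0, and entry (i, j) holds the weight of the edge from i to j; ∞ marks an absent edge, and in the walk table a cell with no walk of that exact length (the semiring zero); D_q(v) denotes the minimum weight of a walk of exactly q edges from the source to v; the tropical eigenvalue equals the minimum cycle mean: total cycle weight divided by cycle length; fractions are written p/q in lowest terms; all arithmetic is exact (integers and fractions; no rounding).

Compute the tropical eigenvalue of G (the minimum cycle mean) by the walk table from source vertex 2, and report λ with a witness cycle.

q=0: [∞, ∞, 0]
q=1: [∞, 8, 20]
q=2: [5, 28, 14]
q=3: [25, 22, 8]
Optimal cycle mean attained by: cycle 0->2->1->0, total 3 + 8 + (-3), length 3.
Answer: λ = 8/3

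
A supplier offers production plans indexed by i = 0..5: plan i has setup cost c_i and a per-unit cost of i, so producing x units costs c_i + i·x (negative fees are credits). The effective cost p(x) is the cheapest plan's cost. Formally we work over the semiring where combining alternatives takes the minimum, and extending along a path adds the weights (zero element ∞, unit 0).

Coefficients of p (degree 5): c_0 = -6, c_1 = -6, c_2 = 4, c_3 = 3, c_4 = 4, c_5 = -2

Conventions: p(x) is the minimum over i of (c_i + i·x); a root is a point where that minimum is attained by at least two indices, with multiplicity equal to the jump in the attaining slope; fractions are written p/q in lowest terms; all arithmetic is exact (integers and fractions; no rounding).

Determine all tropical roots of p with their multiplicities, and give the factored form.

hull edge (i=0, c=-6) to (i=1, c=-6): slope 0, span 1
hull edge (i=1, c=-6) to (i=5, c=-2): slope 1, span 4
Factored form: p(x) = -2 ⊗ (x ⊕ (-1)) ⊗ (x ⊕ (-1)) ⊗ (x ⊕ (-1)) ⊗ (x ⊕ (-1)) ⊗ (x ⊕ 0)
Answer: roots = -1 (mult 4), 0 (mult 1)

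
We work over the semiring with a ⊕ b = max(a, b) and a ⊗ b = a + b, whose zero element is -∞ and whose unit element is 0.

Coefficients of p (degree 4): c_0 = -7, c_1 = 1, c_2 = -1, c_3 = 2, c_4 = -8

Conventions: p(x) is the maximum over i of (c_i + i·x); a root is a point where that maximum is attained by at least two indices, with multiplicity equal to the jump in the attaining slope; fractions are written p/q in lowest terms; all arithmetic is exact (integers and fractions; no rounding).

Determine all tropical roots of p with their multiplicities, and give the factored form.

hull edge (i=0, c=-7) to (i=1, c=1): slope 8, span 1
hull edge (i=1, c=1) to (i=3, c=2): slope 1/2, span 2
hull edge (i=3, c=2) to (i=4, c=-8): slope -10, span 1
Factored form: p(x) = -8 ⊗ (x ⊕ (-8)) ⊗ (x ⊕ (-1/2)) ⊗ (x ⊕ (-1/2)) ⊗ (x ⊕ 10)
Answer: roots = -8 (mult 1), -1/2 (mult 2), 10 (mult 1)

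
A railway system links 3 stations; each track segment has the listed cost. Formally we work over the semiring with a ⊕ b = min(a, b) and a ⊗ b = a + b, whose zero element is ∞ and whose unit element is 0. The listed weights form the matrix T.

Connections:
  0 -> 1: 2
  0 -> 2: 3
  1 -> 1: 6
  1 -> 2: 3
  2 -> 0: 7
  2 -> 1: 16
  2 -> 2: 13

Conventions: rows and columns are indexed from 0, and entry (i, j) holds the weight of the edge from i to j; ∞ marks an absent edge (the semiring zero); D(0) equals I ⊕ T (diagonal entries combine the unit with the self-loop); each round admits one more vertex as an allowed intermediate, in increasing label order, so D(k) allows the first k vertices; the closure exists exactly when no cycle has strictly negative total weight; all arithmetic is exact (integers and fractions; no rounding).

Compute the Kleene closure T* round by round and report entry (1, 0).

D(0):
  [0, 2, 3]
  [∞, 0, 3]
  [7, 16, 0]
D(1):
  [0, 2, 3]
  [∞, 0, 3]
  [7, 9, 0]
D(2):
  [0, 2, 3]
  [∞, 0, 3]
  [7, 9, 0]
D(3):
  [0, 2, 3]
  [10, 0, 3]
  [7, 9, 0]
Answer: T*[1][0] = 10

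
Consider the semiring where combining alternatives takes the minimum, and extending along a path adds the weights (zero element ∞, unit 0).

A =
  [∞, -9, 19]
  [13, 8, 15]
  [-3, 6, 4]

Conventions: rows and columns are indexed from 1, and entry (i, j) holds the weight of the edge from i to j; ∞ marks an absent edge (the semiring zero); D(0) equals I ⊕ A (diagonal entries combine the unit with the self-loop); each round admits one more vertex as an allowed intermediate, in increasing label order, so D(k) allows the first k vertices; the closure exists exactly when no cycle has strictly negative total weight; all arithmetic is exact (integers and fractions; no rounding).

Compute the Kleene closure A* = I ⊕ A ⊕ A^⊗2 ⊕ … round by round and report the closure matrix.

D(0):
  [0, -9, 19]
  [13, 0, 15]
  [-3, 6, 0]
D(1):
  [0, -9, 19]
  [13, 0, 15]
  [-3, -12, 0]
D(2):
  [0, -9, 6]
  [13, 0, 15]
  [-3, -12, 0]
D(3):
  [0, -9, 6]
  [12, 0, 15]
  [-3, -12, 0]
Answer: A* = [[0, -9, 6], [12, 0, 15], [-3, -12, 0]]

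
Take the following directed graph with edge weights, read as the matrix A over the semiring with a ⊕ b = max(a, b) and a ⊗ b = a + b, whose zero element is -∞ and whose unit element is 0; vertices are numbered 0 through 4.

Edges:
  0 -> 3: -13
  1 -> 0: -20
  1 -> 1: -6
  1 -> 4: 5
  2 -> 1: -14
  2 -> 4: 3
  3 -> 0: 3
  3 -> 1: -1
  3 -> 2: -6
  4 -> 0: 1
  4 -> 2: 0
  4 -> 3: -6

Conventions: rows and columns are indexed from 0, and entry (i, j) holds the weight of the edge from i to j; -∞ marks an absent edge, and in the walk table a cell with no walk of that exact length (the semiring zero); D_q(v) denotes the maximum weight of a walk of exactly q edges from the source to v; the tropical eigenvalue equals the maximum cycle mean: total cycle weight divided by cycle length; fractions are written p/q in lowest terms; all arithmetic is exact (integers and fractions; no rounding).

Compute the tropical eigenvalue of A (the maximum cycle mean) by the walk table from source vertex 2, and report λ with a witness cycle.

q=0: [-∞, -∞, 0, -∞, -∞]
q=1: [-∞, -14, -∞, -∞, 3]
q=2: [4, -20, 3, -3, -9]
q=3: [0, -4, -9, -9, 6]
q=4: [7, -10, 6, 0, 1]
q=5: [3, -1, 1, -5, 9]
Optimal cycle mean attained by: cycle 2->4->2, total 3 + 0, length 2.
Answer: λ = 3/2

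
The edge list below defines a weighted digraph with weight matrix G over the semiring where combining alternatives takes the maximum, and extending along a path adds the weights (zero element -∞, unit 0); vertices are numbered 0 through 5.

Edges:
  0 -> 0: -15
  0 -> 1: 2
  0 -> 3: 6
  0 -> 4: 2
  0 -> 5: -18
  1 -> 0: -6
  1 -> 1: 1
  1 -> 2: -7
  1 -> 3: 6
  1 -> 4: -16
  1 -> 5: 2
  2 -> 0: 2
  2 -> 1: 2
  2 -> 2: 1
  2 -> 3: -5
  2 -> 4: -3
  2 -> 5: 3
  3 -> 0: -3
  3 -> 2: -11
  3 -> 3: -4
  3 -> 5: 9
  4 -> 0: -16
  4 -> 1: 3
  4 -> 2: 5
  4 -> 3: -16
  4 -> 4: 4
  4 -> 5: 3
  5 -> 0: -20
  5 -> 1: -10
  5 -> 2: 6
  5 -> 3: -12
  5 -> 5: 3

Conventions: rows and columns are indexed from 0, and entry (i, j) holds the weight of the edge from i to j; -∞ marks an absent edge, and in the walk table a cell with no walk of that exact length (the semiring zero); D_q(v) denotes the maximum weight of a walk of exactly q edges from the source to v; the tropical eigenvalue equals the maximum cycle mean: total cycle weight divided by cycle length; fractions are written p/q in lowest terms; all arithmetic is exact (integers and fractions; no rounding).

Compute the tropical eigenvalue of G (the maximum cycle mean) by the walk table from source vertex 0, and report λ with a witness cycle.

q=0: [0, -∞, -∞, -∞, -∞, -∞]
q=1: [-15, 2, -∞, 6, 2, -18]
q=2: [3, 5, 7, 8, 6, 15]
q=3: [9, 9, 21, 11, 10, 18]
q=4: [23, 23, 24, 16, 18, 24]
q=5: [26, 26, 30, 29, 25, 27]
q=6: [32, 32, 33, 32, 29, 38]
Optimal cycle mean attained by: cycle 0->3->5->2->0, total 6 + 9 + 6 + 2, length 4.
Answer: λ = 23/4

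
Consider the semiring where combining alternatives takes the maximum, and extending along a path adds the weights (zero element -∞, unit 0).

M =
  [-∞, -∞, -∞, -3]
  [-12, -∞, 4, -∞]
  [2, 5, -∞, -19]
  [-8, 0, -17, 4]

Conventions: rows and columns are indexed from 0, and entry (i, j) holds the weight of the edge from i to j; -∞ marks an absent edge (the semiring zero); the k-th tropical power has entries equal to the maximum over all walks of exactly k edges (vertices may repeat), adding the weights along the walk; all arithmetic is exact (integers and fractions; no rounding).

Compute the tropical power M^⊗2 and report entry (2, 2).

M^⊗2:
  [-11, -3, -20, 1]
  [6, 9, -∞, -15]
  [-7, -19, 9, -1]
  [-4, 4, 4, 8]
Key observation: the optimum is the walk 2->1->2, with weight 5 + 4 = 9.
Optimal value attained by: walk 2->1->2.
Answer: (M^⊗2)[2][2] = 9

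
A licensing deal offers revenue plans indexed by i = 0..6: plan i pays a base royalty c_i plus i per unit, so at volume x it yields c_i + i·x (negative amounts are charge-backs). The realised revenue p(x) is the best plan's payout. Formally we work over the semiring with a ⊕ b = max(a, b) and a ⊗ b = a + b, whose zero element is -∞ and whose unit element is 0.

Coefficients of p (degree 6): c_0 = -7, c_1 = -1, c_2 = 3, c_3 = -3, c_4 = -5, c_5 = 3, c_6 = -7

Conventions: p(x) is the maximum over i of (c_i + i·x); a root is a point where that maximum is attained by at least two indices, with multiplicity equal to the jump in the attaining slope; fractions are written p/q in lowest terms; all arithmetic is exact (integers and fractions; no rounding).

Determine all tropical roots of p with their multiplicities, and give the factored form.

hull edge (i=0, c=-7) to (i=1, c=-1): slope 6, span 1
hull edge (i=1, c=-1) to (i=2, c=3): slope 4, span 1
hull edge (i=2, c=3) to (i=5, c=3): slope 0, span 3
hull edge (i=5, c=3) to (i=6, c=-7): slope -10, span 1
Factored form: p(x) = -7 ⊗ (x ⊕ (-6)) ⊗ (x ⊕ (-4)) ⊗ (x ⊕ 0) ⊗ (x ⊕ 0) ⊗ (x ⊕ 0) ⊗ (x ⊕ 10)
Answer: roots = -6 (mult 1), -4 (mult 1), 0 (mult 3), 10 (mult 1)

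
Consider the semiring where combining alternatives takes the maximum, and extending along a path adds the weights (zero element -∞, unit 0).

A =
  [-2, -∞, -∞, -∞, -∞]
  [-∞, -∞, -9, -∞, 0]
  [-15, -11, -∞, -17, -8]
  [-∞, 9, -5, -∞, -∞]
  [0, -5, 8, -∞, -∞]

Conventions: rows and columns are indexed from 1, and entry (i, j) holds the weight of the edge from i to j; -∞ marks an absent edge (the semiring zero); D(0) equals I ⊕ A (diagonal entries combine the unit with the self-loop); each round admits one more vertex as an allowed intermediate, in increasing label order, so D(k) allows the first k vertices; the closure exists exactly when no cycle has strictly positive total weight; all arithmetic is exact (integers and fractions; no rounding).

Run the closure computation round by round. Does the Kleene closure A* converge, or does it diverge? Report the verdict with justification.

D(0):
  [0, -∞, -∞, -∞, -∞]
  [-∞, 0, -9, -∞, 0]
  [-15, -11, 0, -17, -8]
  [-∞, 9, -5, 0, -∞]
  [0, -5, 8, -∞, 0]
D(1):
  [0, -∞, -∞, -∞, -∞]
  [-∞, 0, -9, -∞, 0]
  [-15, -11, 0, -17, -8]
  [-∞, 9, -5, 0, -∞]
  [0, -5, 8, -∞, 0]
D(2):
  [0, -∞, -∞, -∞, -∞]
  [-∞, 0, -9, -∞, 0]
  [-15, -11, 0, -17, -8]
  [-∞, 9, 0, 0, 9]
  [0, -5, 8, -∞, 0]
D(3):
  [0, -∞, -∞, -∞, -∞]
  [-24, 0, -9, -26, 0]
  [-15, -11, 0, -17, -8]
  [-15, 9, 0, 0, 9]
  [0, -3, 8, -9, 0]
D(4):
  [0, -∞, -∞, -∞, -∞]
  [-24, 0, -9, -26, 0]
  [-15, -8, 0, -17, -8]
  [-15, 9, 0, 0, 9]
  [0, 0, 8, -9, 0]
D(5):
  [0, -∞, -∞, -∞, -∞]
  [0, 0, 8, -9, 0]
  [-8, -8, 0, -17, -8]
  [9, 9, 17, 0, 9]
  [0, 0, 8, -9, 0]
Key observation: every diagonal entry stays at the unit through all rounds, so no improving cycle exists.
Answer: CONVERGES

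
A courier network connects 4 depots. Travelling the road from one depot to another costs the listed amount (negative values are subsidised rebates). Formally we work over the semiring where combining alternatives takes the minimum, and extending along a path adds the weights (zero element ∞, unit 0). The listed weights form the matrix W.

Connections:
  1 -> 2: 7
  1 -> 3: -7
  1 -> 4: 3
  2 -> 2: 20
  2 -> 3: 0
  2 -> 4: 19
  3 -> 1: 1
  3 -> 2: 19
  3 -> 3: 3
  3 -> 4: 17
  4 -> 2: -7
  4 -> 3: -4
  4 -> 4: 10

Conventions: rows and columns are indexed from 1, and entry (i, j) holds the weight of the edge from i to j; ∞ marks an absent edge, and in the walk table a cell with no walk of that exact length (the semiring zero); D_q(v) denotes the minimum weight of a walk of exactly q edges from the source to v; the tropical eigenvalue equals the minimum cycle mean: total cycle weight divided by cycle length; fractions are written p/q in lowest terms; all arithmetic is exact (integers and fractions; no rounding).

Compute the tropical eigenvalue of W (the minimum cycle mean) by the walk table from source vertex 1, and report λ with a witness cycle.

q=0: [0, ∞, ∞, ∞]
q=1: [∞, 7, -7, 3]
q=2: [-6, -4, -4, 10]
q=3: [-3, 1, -13, -3]
q=4: [-12, -10, -10, 0]
Optimal cycle mean attained by: cycle 1->3->1, total (-7) + 1, length 2.
Answer: λ = -3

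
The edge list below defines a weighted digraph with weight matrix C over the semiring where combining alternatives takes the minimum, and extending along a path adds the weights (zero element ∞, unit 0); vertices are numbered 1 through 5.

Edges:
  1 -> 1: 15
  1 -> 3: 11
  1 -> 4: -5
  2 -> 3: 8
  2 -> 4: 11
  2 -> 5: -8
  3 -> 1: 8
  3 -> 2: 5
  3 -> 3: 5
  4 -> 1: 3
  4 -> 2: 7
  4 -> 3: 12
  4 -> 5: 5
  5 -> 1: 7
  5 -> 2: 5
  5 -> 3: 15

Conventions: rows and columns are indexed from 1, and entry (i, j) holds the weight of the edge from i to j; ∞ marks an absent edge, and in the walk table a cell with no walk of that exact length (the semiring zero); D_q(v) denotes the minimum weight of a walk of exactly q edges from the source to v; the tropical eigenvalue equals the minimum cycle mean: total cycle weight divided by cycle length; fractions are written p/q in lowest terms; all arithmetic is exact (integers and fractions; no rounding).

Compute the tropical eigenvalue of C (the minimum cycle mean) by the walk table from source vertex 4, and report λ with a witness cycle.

q=0: [∞, ∞, ∞, 0, ∞]
q=1: [3, 7, 12, ∞, 5]
q=2: [12, 10, 14, -2, -1]
q=3: [1, 4, 10, 7, 2]
q=4: [9, 7, 12, -4, -4]
q=5: [-1, 1, 8, 4, -1]
Optimal cycle mean attained by: cycle 2->5->2, total (-8) + 5, length 2.
Answer: λ = -3/2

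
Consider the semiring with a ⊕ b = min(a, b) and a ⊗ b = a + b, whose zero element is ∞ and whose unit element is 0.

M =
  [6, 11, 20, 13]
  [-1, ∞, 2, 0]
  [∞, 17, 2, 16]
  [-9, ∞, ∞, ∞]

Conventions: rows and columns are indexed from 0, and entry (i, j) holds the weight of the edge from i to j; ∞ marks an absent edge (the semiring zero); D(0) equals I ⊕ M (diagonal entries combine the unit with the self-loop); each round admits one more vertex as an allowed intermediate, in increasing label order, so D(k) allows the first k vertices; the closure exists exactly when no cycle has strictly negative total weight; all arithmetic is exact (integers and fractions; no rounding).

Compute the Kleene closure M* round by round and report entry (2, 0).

D(0):
  [0, 11, 20, 13]
  [-1, 0, 2, 0]
  [∞, 17, 0, 16]
  [-9, ∞, ∞, 0]
D(1):
  [0, 11, 20, 13]
  [-1, 0, 2, 0]
  [∞, 17, 0, 16]
  [-9, 2, 11, 0]
D(2):
  [0, 11, 13, 11]
  [-1, 0, 2, 0]
  [16, 17, 0, 16]
  [-9, 2, 4, 0]
D(3):
  [0, 11, 13, 11]
  [-1, 0, 2, 0]
  [16, 17, 0, 16]
  [-9, 2, 4, 0]
D(4):
  [0, 11, 13, 11]
  [-9, 0, 2, 0]
  [7, 17, 0, 16]
  [-9, 2, 4, 0]
Answer: M*[2][0] = 7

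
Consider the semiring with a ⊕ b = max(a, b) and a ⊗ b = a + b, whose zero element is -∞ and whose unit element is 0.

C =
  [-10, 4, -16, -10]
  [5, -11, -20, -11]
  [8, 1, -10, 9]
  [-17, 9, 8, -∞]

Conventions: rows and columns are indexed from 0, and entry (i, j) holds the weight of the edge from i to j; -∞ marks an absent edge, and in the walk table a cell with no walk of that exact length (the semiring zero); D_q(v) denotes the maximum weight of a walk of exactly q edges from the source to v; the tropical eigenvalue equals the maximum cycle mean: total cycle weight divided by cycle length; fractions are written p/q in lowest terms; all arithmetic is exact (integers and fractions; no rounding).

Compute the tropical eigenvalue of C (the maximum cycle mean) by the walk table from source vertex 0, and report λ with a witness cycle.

q=0: [0, -∞, -∞, -∞]
q=1: [-10, 4, -16, -10]
q=2: [9, -1, -2, -7]
q=3: [6, 13, 1, 7]
q=4: [18, 16, 15, 10]
Optimal cycle mean attained by: cycle 2->3->2, total 9 + 8, length 2.
Answer: λ = 17/2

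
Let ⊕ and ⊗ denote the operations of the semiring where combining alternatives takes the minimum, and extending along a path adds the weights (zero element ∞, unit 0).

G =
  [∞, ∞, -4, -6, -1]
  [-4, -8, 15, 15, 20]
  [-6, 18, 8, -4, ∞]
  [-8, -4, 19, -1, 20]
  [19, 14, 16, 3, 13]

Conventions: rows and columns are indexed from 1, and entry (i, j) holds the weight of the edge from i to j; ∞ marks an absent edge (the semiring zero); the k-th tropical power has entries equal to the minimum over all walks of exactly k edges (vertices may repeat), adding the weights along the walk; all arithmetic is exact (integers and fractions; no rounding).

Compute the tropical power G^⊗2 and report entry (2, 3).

G^⊗2:
  [-14, -10, 4, -8, 12]
  [-12, -16, -8, -10, -5]
  [-12, -8, -10, -12, -7]
  [-9, -12, -12, -14, -9]
  [-5, -1, 15, 2, 18]
Key observation: the optimum is the walk 2->1->3, with weight (-4) + (-4) = -8.
Optimal value attained by: walk 2->1->3.
Answer: (G^⊗2)[2][3] = -8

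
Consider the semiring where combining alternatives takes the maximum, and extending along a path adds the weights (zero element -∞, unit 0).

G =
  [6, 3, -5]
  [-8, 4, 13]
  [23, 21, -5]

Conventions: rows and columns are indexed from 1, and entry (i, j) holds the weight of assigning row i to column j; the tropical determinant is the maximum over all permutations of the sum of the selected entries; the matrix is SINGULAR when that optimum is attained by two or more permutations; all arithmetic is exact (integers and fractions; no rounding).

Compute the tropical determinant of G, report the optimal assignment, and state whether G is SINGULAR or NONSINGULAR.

σ = (1, 2, 3): 6 + 4 + (-5) = 5
σ = (1, 3, 2): 6 + 13 + 21 = 40
σ = (2, 1, 3): 3 + (-8) + (-5) = -10
σ = (2, 3, 1): 3 + 13 + 23 = 39
σ = (3, 1, 2): (-5) + (-8) + 21 = 8
σ = (3, 2, 1): (-5) + 4 + 23 = 22
Optimal value attained by: σ = (1, 3, 2).
Answer: det⊕(G) = 40; verdict: NONSINGULAR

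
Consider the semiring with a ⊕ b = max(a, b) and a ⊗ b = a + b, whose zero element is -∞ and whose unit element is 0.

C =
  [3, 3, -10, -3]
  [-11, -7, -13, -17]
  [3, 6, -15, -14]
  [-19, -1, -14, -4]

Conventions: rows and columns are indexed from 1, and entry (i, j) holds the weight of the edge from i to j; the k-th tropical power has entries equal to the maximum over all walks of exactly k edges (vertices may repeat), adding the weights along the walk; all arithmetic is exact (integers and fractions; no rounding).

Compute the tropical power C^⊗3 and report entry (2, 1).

C^⊗2:
  [6, 6, -7, 0]
  [-8, -7, -20, -14]
  [6, 6, -7, 0]
  [-11, -5, -14, -8]
C^⊗3:
  [9, 9, -4, 3]
  [-5, -5, -18, -11]
  [9, 9, -4, 3]
  [-8, -8, -18, -12]
Key observation: the optimum is the walk 2->1->1->1, with weight (-11) + 3 + 3 = -5.
Optimal value attained by: walk 2->1->1->1.
Answer: (C^⊗3)[2][1] = -5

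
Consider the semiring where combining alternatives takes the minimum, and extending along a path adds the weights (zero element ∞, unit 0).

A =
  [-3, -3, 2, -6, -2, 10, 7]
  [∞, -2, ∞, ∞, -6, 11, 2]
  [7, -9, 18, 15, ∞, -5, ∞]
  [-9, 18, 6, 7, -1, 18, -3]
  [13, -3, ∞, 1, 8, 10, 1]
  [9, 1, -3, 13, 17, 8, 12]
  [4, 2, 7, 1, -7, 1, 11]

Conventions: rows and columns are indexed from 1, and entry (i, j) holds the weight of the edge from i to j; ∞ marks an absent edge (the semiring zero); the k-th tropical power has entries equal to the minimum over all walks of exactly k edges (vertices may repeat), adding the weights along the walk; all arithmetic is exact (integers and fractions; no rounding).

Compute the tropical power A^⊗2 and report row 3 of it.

A^⊗2:
  [-15, -7, -1, -9, -9, -3, -9]
  [6, -9, 8, -5, -8, 3, -5]
  [4, -11, -8, 1, -15, 2, -7]
  [-12, -12, -7, -15, -11, -2, -2]
  [-8, -5, 7, 2, -9, 2, -2]
  [4, -12, 5, 3, -5, -8, 3]
  [-8, -10, -2, -6, -4, 2, -6]
Answer: row 3 of A^⊗2 = [4, -11, -8, 1, -15, 2, -7]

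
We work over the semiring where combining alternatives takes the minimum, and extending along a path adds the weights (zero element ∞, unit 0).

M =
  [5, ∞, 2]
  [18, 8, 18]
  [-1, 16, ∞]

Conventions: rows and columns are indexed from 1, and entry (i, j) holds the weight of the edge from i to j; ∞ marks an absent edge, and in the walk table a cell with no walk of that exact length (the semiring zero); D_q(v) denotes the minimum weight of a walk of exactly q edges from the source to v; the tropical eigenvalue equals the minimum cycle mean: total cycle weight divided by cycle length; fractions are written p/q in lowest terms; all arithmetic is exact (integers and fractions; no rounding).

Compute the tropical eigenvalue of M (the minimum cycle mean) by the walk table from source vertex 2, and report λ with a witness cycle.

q=0: [∞, 0, ∞]
q=1: [18, 8, 18]
q=2: [17, 16, 20]
q=3: [19, 24, 19]
Optimal cycle mean attained by: cycle 1->3->1, total 2 + (-1), length 2.
Answer: λ = 1/2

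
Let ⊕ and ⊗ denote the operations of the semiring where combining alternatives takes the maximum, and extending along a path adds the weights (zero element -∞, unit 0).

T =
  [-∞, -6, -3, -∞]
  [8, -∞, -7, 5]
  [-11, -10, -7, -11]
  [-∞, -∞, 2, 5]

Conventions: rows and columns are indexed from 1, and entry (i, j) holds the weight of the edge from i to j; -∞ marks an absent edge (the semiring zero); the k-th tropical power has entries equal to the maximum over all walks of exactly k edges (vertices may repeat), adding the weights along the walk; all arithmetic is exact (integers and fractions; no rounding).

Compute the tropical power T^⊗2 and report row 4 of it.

T^⊗2:
  [2, -13, -10, -1]
  [-18, 2, 7, 10]
  [-2, -17, -9, -5]
  [-9, -8, 7, 10]
Answer: row 4 of T^⊗2 = [-9, -8, 7, 10]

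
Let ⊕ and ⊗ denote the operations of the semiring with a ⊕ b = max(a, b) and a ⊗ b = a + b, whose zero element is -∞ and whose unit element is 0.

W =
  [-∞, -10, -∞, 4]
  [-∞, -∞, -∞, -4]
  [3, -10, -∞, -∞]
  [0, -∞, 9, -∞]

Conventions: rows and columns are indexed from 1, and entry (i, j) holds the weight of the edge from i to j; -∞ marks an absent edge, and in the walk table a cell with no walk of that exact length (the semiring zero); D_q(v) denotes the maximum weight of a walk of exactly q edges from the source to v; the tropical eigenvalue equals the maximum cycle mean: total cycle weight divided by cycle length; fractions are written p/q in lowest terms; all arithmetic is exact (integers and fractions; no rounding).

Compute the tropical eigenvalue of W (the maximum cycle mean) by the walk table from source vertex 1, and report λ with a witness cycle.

q=0: [0, -∞, -∞, -∞]
q=1: [-∞, -10, -∞, 4]
q=2: [4, -∞, 13, -14]
q=3: [16, 3, -5, 8]
q=4: [8, 6, 17, 20]
Optimal cycle mean attained by: cycle 1->4->3->1, total 4 + 9 + 3, length 3.
Answer: λ = 16/3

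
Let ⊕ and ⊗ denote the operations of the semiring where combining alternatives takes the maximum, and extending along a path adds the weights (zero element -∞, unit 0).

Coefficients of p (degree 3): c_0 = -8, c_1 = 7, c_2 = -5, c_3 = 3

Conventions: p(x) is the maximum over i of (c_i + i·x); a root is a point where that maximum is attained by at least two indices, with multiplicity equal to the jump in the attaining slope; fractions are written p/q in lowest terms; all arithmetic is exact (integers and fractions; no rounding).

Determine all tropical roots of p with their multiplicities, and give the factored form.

hull edge (i=0, c=-8) to (i=1, c=7): slope 15, span 1
hull edge (i=1, c=7) to (i=3, c=3): slope -2, span 2
Factored form: p(x) = 3 ⊗ (x ⊕ (-15)) ⊗ (x ⊕ 2) ⊗ (x ⊕ 2)
Answer: roots = -15 (mult 1), 2 (mult 2)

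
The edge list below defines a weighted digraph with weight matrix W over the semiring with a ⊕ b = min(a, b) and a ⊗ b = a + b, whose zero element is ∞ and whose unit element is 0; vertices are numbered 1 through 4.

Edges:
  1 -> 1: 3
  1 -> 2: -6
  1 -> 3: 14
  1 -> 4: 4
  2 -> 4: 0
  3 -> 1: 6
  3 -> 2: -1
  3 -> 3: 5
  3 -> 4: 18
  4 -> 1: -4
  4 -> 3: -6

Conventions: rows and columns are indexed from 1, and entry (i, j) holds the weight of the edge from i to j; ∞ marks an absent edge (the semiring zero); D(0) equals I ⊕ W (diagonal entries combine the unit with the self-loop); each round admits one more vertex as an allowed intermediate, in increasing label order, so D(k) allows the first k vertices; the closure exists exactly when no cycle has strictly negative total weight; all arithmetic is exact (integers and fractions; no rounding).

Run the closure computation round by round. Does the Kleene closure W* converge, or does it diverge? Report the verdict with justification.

D(0):
  [0, -6, 14, 4]
  [∞, 0, ∞, 0]
  [6, -1, 0, 18]
  [-4, ∞, -6, 0]
D(1):
  [0, -6, 14, 4]
  [∞, 0, ∞, 0]
  [6, -1, 0, 10]
  [-4, -10, -6, 0]
Detection: at round 2, diagonal entry (4, 4) turns strictly negative.
Key observation: the cycle 4->1->2->4 has total weight (-4) + (-6) + 0, which is strictly negative.
Answer: DIVERGES — negative cycle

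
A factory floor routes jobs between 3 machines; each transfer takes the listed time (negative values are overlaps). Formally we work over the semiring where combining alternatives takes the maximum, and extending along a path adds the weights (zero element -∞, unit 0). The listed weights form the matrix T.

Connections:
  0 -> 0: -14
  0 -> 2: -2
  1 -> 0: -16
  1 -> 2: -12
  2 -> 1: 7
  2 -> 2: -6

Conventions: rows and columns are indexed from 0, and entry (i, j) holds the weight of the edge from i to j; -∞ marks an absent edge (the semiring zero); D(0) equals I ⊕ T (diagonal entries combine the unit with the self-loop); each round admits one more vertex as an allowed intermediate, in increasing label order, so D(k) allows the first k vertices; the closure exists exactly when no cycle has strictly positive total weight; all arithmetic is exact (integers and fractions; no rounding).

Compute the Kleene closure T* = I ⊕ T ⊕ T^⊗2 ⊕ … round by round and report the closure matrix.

D(0):
  [0, -∞, -2]
  [-16, 0, -12]
  [-∞, 7, 0]
D(1):
  [0, -∞, -2]
  [-16, 0, -12]
  [-∞, 7, 0]
D(2):
  [0, -∞, -2]
  [-16, 0, -12]
  [-9, 7, 0]
D(3):
  [0, 5, -2]
  [-16, 0, -12]
  [-9, 7, 0]
Answer: T* = [[0, 5, -2], [-16, 0, -12], [-9, 7, 0]]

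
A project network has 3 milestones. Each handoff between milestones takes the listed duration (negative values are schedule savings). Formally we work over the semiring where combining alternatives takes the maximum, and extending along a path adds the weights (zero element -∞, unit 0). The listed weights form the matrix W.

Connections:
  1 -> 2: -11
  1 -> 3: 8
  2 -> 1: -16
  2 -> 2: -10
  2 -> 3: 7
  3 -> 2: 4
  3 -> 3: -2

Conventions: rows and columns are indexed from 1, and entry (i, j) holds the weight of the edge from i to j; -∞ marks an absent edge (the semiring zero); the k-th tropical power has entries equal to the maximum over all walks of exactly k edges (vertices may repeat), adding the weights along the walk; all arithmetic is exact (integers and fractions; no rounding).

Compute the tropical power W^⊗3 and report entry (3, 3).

W^⊗2:
  [-27, 12, 6]
  [-26, 11, 5]
  [-12, 2, 11]
W^⊗3:
  [-4, 10, 19]
  [-5, 9, 18]
  [-14, 15, 9]
Key observation: the optimum is the walk 3->2->3->3, with weight 4 + 7 + (-2) = 9.
Optimal value attained by: walk 3->2->3->3.
Answer: (W^⊗3)[3][3] = 9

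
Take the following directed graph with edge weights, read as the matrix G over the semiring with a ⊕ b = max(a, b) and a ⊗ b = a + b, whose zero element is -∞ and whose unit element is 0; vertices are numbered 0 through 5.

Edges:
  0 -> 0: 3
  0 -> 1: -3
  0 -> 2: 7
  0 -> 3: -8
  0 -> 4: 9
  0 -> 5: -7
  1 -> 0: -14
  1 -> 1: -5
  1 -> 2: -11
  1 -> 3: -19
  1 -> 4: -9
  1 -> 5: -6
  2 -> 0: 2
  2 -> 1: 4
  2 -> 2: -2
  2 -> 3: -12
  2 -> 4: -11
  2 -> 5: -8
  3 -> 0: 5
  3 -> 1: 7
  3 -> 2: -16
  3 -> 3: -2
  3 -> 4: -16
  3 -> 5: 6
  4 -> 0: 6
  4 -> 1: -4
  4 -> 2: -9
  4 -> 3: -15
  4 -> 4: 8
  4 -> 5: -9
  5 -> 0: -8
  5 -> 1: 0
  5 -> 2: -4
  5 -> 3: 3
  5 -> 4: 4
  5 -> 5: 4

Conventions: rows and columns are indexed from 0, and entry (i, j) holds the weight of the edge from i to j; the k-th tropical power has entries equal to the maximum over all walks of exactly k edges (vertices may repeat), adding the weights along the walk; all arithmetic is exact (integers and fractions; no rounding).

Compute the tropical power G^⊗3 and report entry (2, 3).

G^⊗2:
  [15, 11, 10, -4, 17, 0]
  [-3, -6, -7, -3, -1, -2]
  [5, 2, 9, -5, 11, -2]
  [8, 6, 12, 9, 14, 10]
  [14, 4, 13, -2, 16, -1]
  [10, 10, 0, 7, 12, 9]
G^⊗3:
  [23, 14, 22, 7, 25, 8]
  [5, 4, 4, 1, 7, 3]
  [17, 13, 12, 1, 19, 2]
  [20, 16, 15, 13, 22, 15]
  [22, 17, 21, 6, 24, 7]
  [18, 14, 17, 12, 20, 13]
Key observation: the optimum is the walk 2->1->5->3, with weight 4 + (-6) + 3 = 1.
Optimal value attained by: walk 2->1->5->3.
Answer: (G^⊗3)[2][3] = 1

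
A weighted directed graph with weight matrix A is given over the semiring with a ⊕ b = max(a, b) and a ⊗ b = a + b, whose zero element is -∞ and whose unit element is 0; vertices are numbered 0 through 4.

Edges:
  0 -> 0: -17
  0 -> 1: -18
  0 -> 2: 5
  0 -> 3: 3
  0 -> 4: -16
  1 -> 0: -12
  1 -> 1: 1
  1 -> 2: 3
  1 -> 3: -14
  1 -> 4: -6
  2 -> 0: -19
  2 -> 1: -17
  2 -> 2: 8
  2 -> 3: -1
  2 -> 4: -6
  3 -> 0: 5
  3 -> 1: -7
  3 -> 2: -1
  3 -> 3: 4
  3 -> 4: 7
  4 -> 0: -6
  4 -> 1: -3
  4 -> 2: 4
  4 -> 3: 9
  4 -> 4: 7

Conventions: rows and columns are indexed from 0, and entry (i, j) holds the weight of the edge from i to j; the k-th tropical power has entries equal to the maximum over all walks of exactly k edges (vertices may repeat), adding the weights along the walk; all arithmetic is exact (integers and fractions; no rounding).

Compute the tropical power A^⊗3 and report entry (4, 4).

A^⊗2:
  [8, -4, 13, 7, 10]
  [-9, 2, 11, 3, 1]
  [4, -8, 16, 7, 6]
  [9, 4, 11, 16, 14]
  [14, 4, 12, 16, 16]
A^⊗3:
  [12, 7, 21, 19, 17]
  [8, 3, 19, 10, 10]
  [12, 3, 24, 15, 14]
  [21, 11, 19, 23, 23]
  [21, 13, 20, 25, 23]
Key observation: the optimum is the walk 4->3->4->4, with weight 9 + 7 + 7 = 23.
Optimal value attained by: walk 4->3->4->4.
Answer: (A^⊗3)[4][4] = 23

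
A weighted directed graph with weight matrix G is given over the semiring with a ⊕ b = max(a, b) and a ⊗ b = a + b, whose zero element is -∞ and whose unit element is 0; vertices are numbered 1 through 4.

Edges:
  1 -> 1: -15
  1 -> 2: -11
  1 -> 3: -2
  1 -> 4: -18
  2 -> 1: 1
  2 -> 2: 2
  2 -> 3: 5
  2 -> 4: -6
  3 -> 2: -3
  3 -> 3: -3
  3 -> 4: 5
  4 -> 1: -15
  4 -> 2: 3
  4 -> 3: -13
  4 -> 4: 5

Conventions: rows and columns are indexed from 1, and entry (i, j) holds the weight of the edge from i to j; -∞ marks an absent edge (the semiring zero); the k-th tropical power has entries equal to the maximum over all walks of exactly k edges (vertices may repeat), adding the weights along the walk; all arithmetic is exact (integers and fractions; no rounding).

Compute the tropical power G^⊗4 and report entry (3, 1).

G^⊗2:
  [-10, -5, -5, 3]
  [3, 4, 7, 10]
  [-2, 8, 2, 10]
  [4, 8, 8, 10]
G^⊗3:
  [-4, 6, 0, 8]
  [5, 13, 9, 15]
  [9, 13, 13, 15]
  [9, 13, 13, 15]
G^⊗4:
  [7, 11, 11, 13]
  [14, 18, 18, 20]
  [14, 18, 18, 20]
  [14, 18, 18, 20]
Key observation: the optimum is the walk 3->4->4->2->1, with weight 5 + 5 + 3 + 1 = 14.
Optimal value attained by: walk 3->4->4->2->1.
Answer: (G^⊗4)[3][1] = 14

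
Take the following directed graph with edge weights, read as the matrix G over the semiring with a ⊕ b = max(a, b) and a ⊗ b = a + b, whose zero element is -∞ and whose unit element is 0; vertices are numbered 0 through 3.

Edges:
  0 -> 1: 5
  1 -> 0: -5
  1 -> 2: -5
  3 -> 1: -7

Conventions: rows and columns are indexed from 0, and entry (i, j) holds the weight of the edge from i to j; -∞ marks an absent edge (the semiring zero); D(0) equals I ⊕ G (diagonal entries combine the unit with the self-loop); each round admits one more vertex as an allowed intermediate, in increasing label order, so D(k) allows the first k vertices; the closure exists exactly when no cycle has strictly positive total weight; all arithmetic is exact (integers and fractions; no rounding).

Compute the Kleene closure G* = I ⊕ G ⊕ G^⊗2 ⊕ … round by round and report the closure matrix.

D(0):
  [0, 5, -∞, -∞]
  [-5, 0, -5, -∞]
  [-∞, -∞, 0, -∞]
  [-∞, -7, -∞, 0]
D(1):
  [0, 5, -∞, -∞]
  [-5, 0, -5, -∞]
  [-∞, -∞, 0, -∞]
  [-∞, -7, -∞, 0]
D(2):
  [0, 5, 0, -∞]
  [-5, 0, -5, -∞]
  [-∞, -∞, 0, -∞]
  [-12, -7, -12, 0]
D(3):
  [0, 5, 0, -∞]
  [-5, 0, -5, -∞]
  [-∞, -∞, 0, -∞]
  [-12, -7, -12, 0]
D(4):
  [0, 5, 0, -∞]
  [-5, 0, -5, -∞]
  [-∞, -∞, 0, -∞]
  [-12, -7, -12, 0]
Answer: G* = [[0, 5, 0, -∞], [-5, 0, -5, -∞], [-∞, -∞, 0, -∞], [-12, -7, -12, 0]]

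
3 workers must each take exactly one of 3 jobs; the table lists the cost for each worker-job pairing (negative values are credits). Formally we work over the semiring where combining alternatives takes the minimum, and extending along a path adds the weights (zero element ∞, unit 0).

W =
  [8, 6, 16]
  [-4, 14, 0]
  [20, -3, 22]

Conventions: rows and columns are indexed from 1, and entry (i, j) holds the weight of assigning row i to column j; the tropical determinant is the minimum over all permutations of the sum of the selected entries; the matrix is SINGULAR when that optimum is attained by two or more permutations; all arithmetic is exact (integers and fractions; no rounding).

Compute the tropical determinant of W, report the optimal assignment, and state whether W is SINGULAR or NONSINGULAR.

σ = (1, 2, 3): 8 + 14 + 22 = 44
σ = (1, 3, 2): 8 + 0 + (-3) = 5
σ = (2, 1, 3): 6 + (-4) + 22 = 24
σ = (2, 3, 1): 6 + 0 + 20 = 26
σ = (3, 1, 2): 16 + (-4) + (-3) = 9
σ = (3, 2, 1): 16 + 14 + 20 = 50
Optimal value attained by: σ = (1, 3, 2).
Answer: det⊕(W) = 5; verdict: NONSINGULAR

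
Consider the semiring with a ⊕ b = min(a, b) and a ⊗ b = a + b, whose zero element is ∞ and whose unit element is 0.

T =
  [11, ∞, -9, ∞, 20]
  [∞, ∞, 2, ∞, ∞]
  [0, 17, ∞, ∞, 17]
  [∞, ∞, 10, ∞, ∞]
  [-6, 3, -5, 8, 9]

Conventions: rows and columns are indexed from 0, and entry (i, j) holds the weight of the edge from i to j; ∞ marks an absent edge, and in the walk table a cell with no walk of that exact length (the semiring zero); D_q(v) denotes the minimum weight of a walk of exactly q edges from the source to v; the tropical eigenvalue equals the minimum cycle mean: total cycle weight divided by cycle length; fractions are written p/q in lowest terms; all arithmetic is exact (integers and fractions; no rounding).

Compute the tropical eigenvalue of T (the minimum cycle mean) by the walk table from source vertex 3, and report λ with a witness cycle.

q=0: [∞, ∞, ∞, 0, ∞]
q=1: [∞, ∞, 10, ∞, ∞]
q=2: [10, 27, ∞, ∞, 27]
q=3: [21, 30, 1, 35, 30]
q=4: [1, 18, 12, 38, 18]
q=5: [12, 21, -8, 26, 21]
Optimal cycle mean attained by: cycle 0->2->0, total (-9) + 0, length 2.
Answer: λ = -9/2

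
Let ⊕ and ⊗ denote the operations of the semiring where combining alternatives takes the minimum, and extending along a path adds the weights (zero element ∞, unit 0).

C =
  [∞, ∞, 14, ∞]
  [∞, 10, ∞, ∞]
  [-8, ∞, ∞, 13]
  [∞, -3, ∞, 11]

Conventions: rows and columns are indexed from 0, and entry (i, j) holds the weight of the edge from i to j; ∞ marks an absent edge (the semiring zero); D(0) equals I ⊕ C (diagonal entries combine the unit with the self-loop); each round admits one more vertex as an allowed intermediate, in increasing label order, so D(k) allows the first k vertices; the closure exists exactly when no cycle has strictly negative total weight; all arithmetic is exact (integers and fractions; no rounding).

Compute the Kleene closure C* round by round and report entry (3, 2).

D(0):
  [0, ∞, 14, ∞]
  [∞, 0, ∞, ∞]
  [-8, ∞, 0, 13]
  [∞, -3, ∞, 0]
D(1):
  [0, ∞, 14, ∞]
  [∞, 0, ∞, ∞]
  [-8, ∞, 0, 13]
  [∞, -3, ∞, 0]
D(2):
  [0, ∞, 14, ∞]
  [∞, 0, ∞, ∞]
  [-8, ∞, 0, 13]
  [∞, -3, ∞, 0]
D(3):
  [0, ∞, 14, 27]
  [∞, 0, ∞, ∞]
  [-8, ∞, 0, 13]
  [∞, -3, ∞, 0]
D(4):
  [0, 24, 14, 27]
  [∞, 0, ∞, ∞]
  [-8, 10, 0, 13]
  [∞, -3, ∞, 0]
Answer: C*[3][2] = ∞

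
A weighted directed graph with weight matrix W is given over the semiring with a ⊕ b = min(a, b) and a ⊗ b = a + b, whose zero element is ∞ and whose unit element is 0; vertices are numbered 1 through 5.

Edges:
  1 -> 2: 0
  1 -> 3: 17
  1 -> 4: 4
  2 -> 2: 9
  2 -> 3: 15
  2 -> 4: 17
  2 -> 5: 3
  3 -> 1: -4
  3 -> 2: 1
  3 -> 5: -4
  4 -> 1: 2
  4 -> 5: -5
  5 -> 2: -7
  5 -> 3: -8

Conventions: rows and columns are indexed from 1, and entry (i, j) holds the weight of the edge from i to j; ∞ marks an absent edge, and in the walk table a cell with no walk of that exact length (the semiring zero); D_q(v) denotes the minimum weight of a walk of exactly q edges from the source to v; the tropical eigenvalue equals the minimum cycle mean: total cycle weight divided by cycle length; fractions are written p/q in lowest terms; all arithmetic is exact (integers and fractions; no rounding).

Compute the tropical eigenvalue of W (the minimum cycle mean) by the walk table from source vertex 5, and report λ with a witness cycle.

q=0: [∞, ∞, ∞, ∞, 0]
q=1: [∞, -7, -8, ∞, ∞]
q=2: [-12, -7, 8, 10, -12]
q=3: [4, -19, -20, -8, -4]
q=4: [-24, -19, -12, -2, -24]
q=5: [-16, -31, -32, -20, -16]
Optimal cycle mean attained by: cycle 3->5->3, total (-4) + (-8), length 2.
Answer: λ = -6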